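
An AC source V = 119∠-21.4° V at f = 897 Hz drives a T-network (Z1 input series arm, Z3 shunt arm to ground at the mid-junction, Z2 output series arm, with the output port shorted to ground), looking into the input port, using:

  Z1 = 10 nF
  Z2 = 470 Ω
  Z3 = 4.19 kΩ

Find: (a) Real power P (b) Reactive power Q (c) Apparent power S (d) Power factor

Step 1 — Angular frequency: ω = 2π·f = 2π·897 = 5636 rad/s.
Step 2 — Component impedances:
  Z1: Z = 1/(jωC) = -j/(ω·C) = 0 - j1.774e+04 Ω
  Z2: Z = R = 470 Ω
  Z3: Z = R = 4190 Ω
Step 3 — With the output port shorted to ground, the output series arm Z2 runs from the junction to ground; the shunt arm Z3 also runs from the junction to ground. They appear in parallel: Z3 || Z2 = 422.6 Ω.
Step 4 — Series with input arm Z1: Z_in = Z1 + (Z3 || Z2) = 422.6 - j1.774e+04 Ω = 1.775e+04∠-88.6° Ω.
Step 5 — Source phasor: V = 119∠-21.4° V = 110.8 - j43.42 V.
Step 6 — Current: I = V / Z = 0.002594 + j0.006183 A = 0.006705∠67.2° A.
Step 7 — Complex power: S = V·I* = 0.019 - j0.7977 VA.
Step 8 — Real power: P = Re(S) = 0.019 W.
Step 9 — Reactive power: Q = Im(S) = -0.7977 VAR.
Step 10 — Apparent power: |S| = 0.7979 VA.
Step 11 — Power factor: PF = P/|S| = 0.02381 (leading).

(a) P = 0.019 W  (b) Q = -0.7977 VAR  (c) S = 0.7979 VA  (d) PF = 0.02381 (leading)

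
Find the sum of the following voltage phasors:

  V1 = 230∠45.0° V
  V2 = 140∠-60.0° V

Step 1 — Convert each phasor to rectangular form:
  V1 = 230·(cos(45.0°) + j·sin(45.0°)) = 162.6 + j162.6 V
  V2 = 140·(cos(-60.0°) + j·sin(-60.0°)) = 70 - j121.2 V
Step 2 — Sum components: V_total = 232.6 + j41.39 V.
Step 3 — Convert to polar: |V_total| = 236.3 V, ∠V_total = 10.1°.

V_total = 236.3∠10.1° V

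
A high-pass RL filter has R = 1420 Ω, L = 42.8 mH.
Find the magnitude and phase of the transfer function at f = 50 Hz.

Step 1 — Angular frequency: ω = 2π·50 = 314.2 rad/s.
Step 2 — Transfer function: H(jω) = jωL/(R + jωL).
Step 3 — Numerator jωL = j·13.45; denominator R + jωL = 1420 + j13.45.
Step 4 — H = 8.965e-05 + j0.009468.
Step 5 — Magnitude: |H| = 0.009469 (-40.5 dB); phase: φ = 89.5°.

|H| = 0.009469 (-40.5 dB), φ = 89.5°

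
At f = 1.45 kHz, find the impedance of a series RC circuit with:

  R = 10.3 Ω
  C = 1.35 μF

Step 1 — Angular frequency: ω = 2π·f = 2π·1450 = 9111 rad/s.
Step 2 — Component impedances:
  R: Z = R = 10.3 Ω
  C: Z = 1/(jωC) = -j/(ω·C) = 0 - j81.31 Ω
Step 3 — Series combination: Z_total = R + C = 10.3 - j81.31 Ω = 81.96∠-82.8° Ω.

Z = 10.3 - j81.31 Ω = 81.96∠-82.8° Ω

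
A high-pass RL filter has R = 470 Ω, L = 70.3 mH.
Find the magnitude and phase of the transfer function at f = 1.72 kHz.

Step 1 — Angular frequency: ω = 2π·1720 = 1.081e+04 rad/s.
Step 2 — Transfer function: H(jω) = jωL/(R + jωL).
Step 3 — Numerator jωL = j·759.7; denominator R + jωL = 470 + j759.7.
Step 4 — H = 0.7232 + j0.4474.
Step 5 — Magnitude: |H| = 0.8504 (-1.4 dB); phase: φ = 31.7°.

|H| = 0.8504 (-1.4 dB), φ = 31.7°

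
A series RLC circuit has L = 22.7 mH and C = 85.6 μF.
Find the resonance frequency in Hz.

Step 1 — Resonance condition Im(Z)=0 gives ω₀ = 1/√(LC).
Step 2 — ω₀ = 1/√(0.0227·8.56e-05) = 717.4 rad/s.
Step 3 — f₀ = ω₀/(2π) = 114.2 Hz.

f₀ = 114.2 Hz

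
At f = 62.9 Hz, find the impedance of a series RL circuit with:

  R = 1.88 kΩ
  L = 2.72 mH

Step 1 — Angular frequency: ω = 2π·f = 2π·62.9 = 395.2 rad/s.
Step 2 — Component impedances:
  R: Z = R = 1880 Ω
  L: Z = jωL = j·395.2·0.00272 = 0 + j1.075 Ω
Step 3 — Series combination: Z_total = R + L = 1880 + j1.075 Ω = 1880∠0.0° Ω.

Z = 1880 + j1.075 Ω = 1880∠0.0° Ω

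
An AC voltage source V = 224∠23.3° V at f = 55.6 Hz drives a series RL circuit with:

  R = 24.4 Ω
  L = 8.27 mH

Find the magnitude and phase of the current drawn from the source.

Step 1 — Angular frequency: ω = 2π·f = 2π·55.6 = 349.3 rad/s.
Step 2 — Component impedances:
  R: Z = R = 24.4 Ω
  L: Z = jωL = j·349.3·0.00827 = 0 + j2.889 Ω
Step 3 — Series combination: Z_total = R + L = 24.4 + j2.889 Ω = 24.57∠6.8° Ω.
Step 4 — Source phasor: V = 224∠23.3° V = 205.7 + j88.6 V.
Step 5 — Ohm's law: I = V / Z_total = (205.7 + j88.6) / (24.4 + j2.889) = 8.739 + j2.596 A.
Step 6 — Convert to polar: |I| = 9.117 A, ∠I = 16.5°.

I = 9.117∠16.5° A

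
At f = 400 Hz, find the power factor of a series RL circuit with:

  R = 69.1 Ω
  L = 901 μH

Step 1 — Angular frequency: ω = 2π·f = 2π·400 = 2513 rad/s.
Step 2 — Component impedances:
  R: Z = R = 69.1 Ω
  L: Z = jωL = j·2513·0.000901 = 0 + j2.264 Ω
Step 3 — Series combination: Z_total = R + L = 69.1 + j2.264 Ω = 69.14∠1.9° Ω.
Step 4 — Power factor: PF = cos(φ) = Re(Z)/|Z| = 69.1/69.137 = 0.9995.
Step 5 — Type: Im(Z) = 2.264 ⇒ lagging (phase φ = 1.9°).

PF = 0.9995 (lagging, φ = 1.9°)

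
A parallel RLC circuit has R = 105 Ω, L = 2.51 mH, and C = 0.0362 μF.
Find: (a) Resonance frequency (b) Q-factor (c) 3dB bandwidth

Step 1 — Resonance: ω₀ = 1/√(LC) = 1/√(0.00251·3.62e-08) = 1.049e+05 rad/s.
Step 2 — f₀ = ω₀/(2π) = 1.67e+04 Hz.
Step 3 — Parallel Q: Q = R/(ω₀L) = 105/(1.049e+05·0.00251) = 0.3988.
Step 4 — Bandwidth: Δω = ω₀/Q = 2.631e+05 rad/s; BW = Δω/(2π) = 4.187e+04 Hz.

(a) f₀ = 1.67e+04 Hz  (b) Q = 0.3988  (c) BW = 4.187e+04 Hz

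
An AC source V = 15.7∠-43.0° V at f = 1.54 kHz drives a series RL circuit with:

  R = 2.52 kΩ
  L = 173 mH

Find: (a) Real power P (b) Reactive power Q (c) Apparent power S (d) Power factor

Step 1 — Angular frequency: ω = 2π·f = 2π·1540 = 9676 rad/s.
Step 2 — Component impedances:
  R: Z = R = 2520 Ω
  L: Z = jωL = j·9676·0.173 = 0 + j1674 Ω
Step 3 — Series combination: Z_total = R + L = 2520 + j1674 Ω = 3025∠33.6° Ω.
Step 4 — Source phasor: V = 15.7∠-43.0° V = 11.48 - j10.71 V.
Step 5 — Current: I = V / Z = 0.001203 - j0.005048 A = 0.00519∠-76.6° A.
Step 6 — Complex power: S = V·I* = 0.06787 + j0.04508 VA.
Step 7 — Real power: P = Re(S) = 0.06787 W.
Step 8 — Reactive power: Q = Im(S) = 0.04508 VAR.
Step 9 — Apparent power: |S| = 0.08148 VA.
Step 10 — Power factor: PF = P/|S| = 0.833 (lagging).

(a) P = 0.06787 W  (b) Q = 0.04508 VAR  (c) S = 0.08148 VA  (d) PF = 0.833 (lagging)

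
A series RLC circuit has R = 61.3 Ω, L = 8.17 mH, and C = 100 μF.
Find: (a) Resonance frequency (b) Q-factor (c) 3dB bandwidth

Step 1 — Resonance condition Im(Z)=0 gives ω₀ = 1/√(LC).
Step 2 — ω₀ = 1/√(0.00817·0.0001) = 1106 rad/s.
Step 3 — f₀ = ω₀/(2π) = 176.1 Hz.
Step 4 — Series Q: Q = ω₀L/R = 1106·0.00817/61.3 = 0.1475.
Step 5 — 3dB bandwidth: Δω = ω₀/Q = 7503 rad/s; BW = Δω/(2π) = 1194 Hz.

(a) f₀ = 176.1 Hz  (b) Q = 0.1475  (c) BW = 1194 Hz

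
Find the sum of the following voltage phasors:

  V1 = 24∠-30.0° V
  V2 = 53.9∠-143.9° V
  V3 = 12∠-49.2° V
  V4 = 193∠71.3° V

Step 1 — Convert each phasor to rectangular form:
  V1 = 24·(cos(-30.0°) + j·sin(-30.0°)) = 20.78 - j12 V
  V2 = 53.9·(cos(-143.9°) + j·sin(-143.9°)) = -43.55 - j31.76 V
  V3 = 12·(cos(-49.2°) + j·sin(-49.2°)) = 7.841 - j9.084 V
  V4 = 193·(cos(71.3°) + j·sin(71.3°)) = 61.88 + j182.8 V
Step 2 — Sum components: V_total = 46.95 + j130 V.
Step 3 — Convert to polar: |V_total| = 138.2 V, ∠V_total = 70.1°.

V_total = 138.2∠70.1° V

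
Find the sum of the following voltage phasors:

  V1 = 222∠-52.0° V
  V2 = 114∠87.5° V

Step 1 — Convert each phasor to rectangular form:
  V1 = 222·(cos(-52.0°) + j·sin(-52.0°)) = 136.7 - j174.9 V
  V2 = 114·(cos(87.5°) + j·sin(87.5°)) = 4.973 + j113.9 V
Step 2 — Sum components: V_total = 141.6 - j61.05 V.
Step 3 — Convert to polar: |V_total| = 154.2 V, ∠V_total = -23.3°.

V_total = 154.2∠-23.3° V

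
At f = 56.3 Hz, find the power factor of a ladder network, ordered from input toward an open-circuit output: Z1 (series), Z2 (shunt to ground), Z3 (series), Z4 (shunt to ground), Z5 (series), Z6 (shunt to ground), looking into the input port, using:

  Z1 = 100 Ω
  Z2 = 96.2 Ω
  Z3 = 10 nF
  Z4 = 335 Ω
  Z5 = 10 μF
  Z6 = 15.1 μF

Step 1 — Angular frequency: ω = 2π·f = 2π·56.3 = 353.7 rad/s.
Step 2 — Component impedances:
  Z1: Z = R = 100 Ω
  Z2: Z = R = 96.2 Ω
  Z3: Z = 1/(jωC) = -j/(ω·C) = 0 - j2.827e+05 Ω
  Z4: Z = R = 335 Ω
  Z5: Z = 1/(jωC) = -j/(ω·C) = 0 - j282.7 Ω
  Z6: Z = 1/(jωC) = -j/(ω·C) = 0 - j187.2 Ω
Step 3 — Ladder network (open output): work backward from the far end, alternating series and parallel combinations. Z_in = 196.2 - j0.03272 Ω = 196.2∠-0.0° Ω.
Step 4 — Power factor: PF = cos(φ) = Re(Z)/|Z| = 196.2/196.2 = 1.
Step 5 — Type: Im(Z) = -0.03272 ⇒ leading (phase φ = -0.0°).

PF = 1 (leading, φ = -0.0°)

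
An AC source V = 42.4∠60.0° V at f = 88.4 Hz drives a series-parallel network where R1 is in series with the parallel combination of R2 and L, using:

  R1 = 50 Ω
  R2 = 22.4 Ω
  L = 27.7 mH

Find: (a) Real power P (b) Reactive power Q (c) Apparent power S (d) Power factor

Step 1 — Angular frequency: ω = 2π·f = 2π·88.4 = 555.4 rad/s.
Step 2 — Component impedances:
  R1: Z = R = 50 Ω
  R2: Z = R = 22.4 Ω
  L: Z = jωL = j·555.4·0.0277 = 0 + j15.39 Ω
Step 3 — Parallel branch: R2 || L = 1/(1/R2 + 1/L) = 7.18 + j10.45 Ω.
Step 4 — Series with R1: Z_total = R1 + (R2 || L) = 57.18 + j10.45 Ω = 58.13∠10.4° Ω.
Step 5 — Source phasor: V = 42.4∠60.0° V = 21.2 + j36.72 V.
Step 6 — Current: I = V / Z = 0.4724 + j0.5558 A = 0.7294∠49.6° A.
Step 7 — Complex power: S = V·I* = 30.42 + j5.562 VA.
Step 8 — Real power: P = Re(S) = 30.42 W.
Step 9 — Reactive power: Q = Im(S) = 5.562 VAR.
Step 10 — Apparent power: |S| = 30.93 VA.
Step 11 — Power factor: PF = P/|S| = 0.9837 (lagging).

(a) P = 30.42 W  (b) Q = 5.562 VAR  (c) S = 30.93 VA  (d) PF = 0.9837 (lagging)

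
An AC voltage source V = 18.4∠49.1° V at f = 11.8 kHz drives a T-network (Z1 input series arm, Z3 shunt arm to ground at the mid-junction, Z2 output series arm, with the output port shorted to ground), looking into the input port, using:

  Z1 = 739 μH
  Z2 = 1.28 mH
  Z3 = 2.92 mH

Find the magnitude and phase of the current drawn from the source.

Step 1 — Angular frequency: ω = 2π·f = 2π·1.18e+04 = 7.414e+04 rad/s.
Step 2 — Component impedances:
  Z1: Z = jωL = j·7.414e+04·0.000739 = 0 + j54.79 Ω
  Z2: Z = jωL = j·7.414e+04·0.00128 = 0 + j94.9 Ω
  Z3: Z = jωL = j·7.414e+04·0.00292 = 0 + j216.5 Ω
Step 3 — With the output port shorted to ground, the output series arm Z2 runs from the junction to ground; the shunt arm Z3 also runs from the junction to ground. They appear in parallel: Z3 || Z2 = 0 + j65.98 Ω.
Step 4 — Series with input arm Z1: Z_in = Z1 + (Z3 || Z2) = 0 + j120.8 Ω = 120.8∠90.0° Ω.
Step 5 — Source phasor: V = 18.4∠49.1° V = 12.05 + j13.91 V.
Step 6 — Ohm's law: I = V / Z_total = (12.05 + j13.91) / (0 + j120.8) = 0.1152 - j0.09975 A.
Step 7 — Convert to polar: |I| = 0.1524 A, ∠I = -40.9°.

I = 0.1524∠-40.9° A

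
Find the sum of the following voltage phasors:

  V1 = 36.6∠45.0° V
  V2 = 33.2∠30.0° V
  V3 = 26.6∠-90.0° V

Step 1 — Convert each phasor to rectangular form:
  V1 = 36.6·(cos(45.0°) + j·sin(45.0°)) = 25.88 + j25.88 V
  V2 = 33.2·(cos(30.0°) + j·sin(30.0°)) = 28.75 + j16.6 V
  V3 = 26.6·(cos(-90.0°) + j·sin(-90.0°)) = 0 - j26.6 V
Step 2 — Sum components: V_total = 54.63 + j15.88 V.
Step 3 — Convert to polar: |V_total| = 56.89 V, ∠V_total = 16.2°.

V_total = 56.89∠16.2° V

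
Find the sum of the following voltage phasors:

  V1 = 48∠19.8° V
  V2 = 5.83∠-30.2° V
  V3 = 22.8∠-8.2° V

Step 1 — Convert each phasor to rectangular form:
  V1 = 48·(cos(19.8°) + j·sin(19.8°)) = 45.16 + j16.26 V
  V2 = 5.83·(cos(-30.2°) + j·sin(-30.2°)) = 5.039 - j2.933 V
  V3 = 22.8·(cos(-8.2°) + j·sin(-8.2°)) = 22.57 - j3.252 V
Step 2 — Sum components: V_total = 72.77 + j10.07 V.
Step 3 — Convert to polar: |V_total| = 73.46 V, ∠V_total = 7.9°.

V_total = 73.46∠7.9° V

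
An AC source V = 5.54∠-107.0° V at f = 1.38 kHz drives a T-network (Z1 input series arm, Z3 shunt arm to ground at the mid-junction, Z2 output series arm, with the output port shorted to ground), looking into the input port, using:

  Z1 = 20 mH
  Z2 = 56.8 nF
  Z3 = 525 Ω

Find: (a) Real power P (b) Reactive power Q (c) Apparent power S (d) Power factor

Step 1 — Angular frequency: ω = 2π·f = 2π·1380 = 8671 rad/s.
Step 2 — Component impedances:
  Z1: Z = jωL = j·8671·0.02 = 0 + j173.4 Ω
  Z2: Z = 1/(jωC) = -j/(ω·C) = 0 - j2030 Ω
  Z3: Z = R = 525 Ω
Step 3 — With the output port shorted to ground, the output series arm Z2 runs from the junction to ground; the shunt arm Z3 also runs from the junction to ground. They appear in parallel: Z3 || Z2 = 492.1 - j127.2 Ω.
Step 4 — Series with input arm Z1: Z_in = Z1 + (Z3 || Z2) = 492.1 + j46.18 Ω = 494.3∠5.4° Ω.
Step 5 — Source phasor: V = 5.54∠-107.0° V = -1.62 - j5.298 V.
Step 6 — Current: I = V / Z = -0.004264 - j0.01037 A = 0.01121∠-112.4° A.
Step 7 — Complex power: S = V·I* = 0.06182 + j0.005801 VA.
Step 8 — Real power: P = Re(S) = 0.06182 W.
Step 9 — Reactive power: Q = Im(S) = 0.005801 VAR.
Step 10 — Apparent power: |S| = 0.0621 VA.
Step 11 — Power factor: PF = P/|S| = 0.9956 (lagging).

(a) P = 0.06182 W  (b) Q = 0.005801 VAR  (c) S = 0.0621 VA  (d) PF = 0.9956 (lagging)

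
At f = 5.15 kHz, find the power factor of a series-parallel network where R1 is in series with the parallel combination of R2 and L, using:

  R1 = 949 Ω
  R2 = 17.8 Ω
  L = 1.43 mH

Step 1 — Angular frequency: ω = 2π·f = 2π·5150 = 3.236e+04 rad/s.
Step 2 — Component impedances:
  R1: Z = R = 949 Ω
  R2: Z = R = 17.8 Ω
  L: Z = jωL = j·3.236e+04·0.00143 = 0 + j46.27 Ω
Step 3 — Parallel branch: R2 || L = 1/(1/R2 + 1/L) = 15.51 + j5.965 Ω.
Step 4 — Series with R1: Z_total = R1 + (R2 || L) = 964.5 + j5.965 Ω = 964.5∠0.4° Ω.
Step 5 — Power factor: PF = cos(φ) = Re(Z)/|Z| = 964.5/964.5 = 1.
Step 6 — Type: Im(Z) = 5.965 ⇒ lagging (phase φ = 0.4°).

PF = 1 (lagging, φ = 0.4°)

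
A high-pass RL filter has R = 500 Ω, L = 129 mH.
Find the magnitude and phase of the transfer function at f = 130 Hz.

Step 1 — Angular frequency: ω = 2π·130 = 816.8 rad/s.
Step 2 — Transfer function: H(jω) = jωL/(R + jωL).
Step 3 — Numerator jωL = j·105.4; denominator R + jωL = 500 + j105.4.
Step 4 — H = 0.04252 + j0.2018.
Step 5 — Magnitude: |H| = 0.2062 (-13.7 dB); phase: φ = 78.1°.

|H| = 0.2062 (-13.7 dB), φ = 78.1°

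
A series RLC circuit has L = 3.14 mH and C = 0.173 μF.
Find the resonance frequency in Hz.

Step 1 — Resonance condition Im(Z)=0 gives ω₀ = 1/√(LC).
Step 2 — ω₀ = 1/√(0.00314·1.73e-07) = 4.291e+04 rad/s.
Step 3 — f₀ = ω₀/(2π) = 6829 Hz.

f₀ = 6829 Hz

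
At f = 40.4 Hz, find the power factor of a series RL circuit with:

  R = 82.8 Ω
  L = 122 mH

Step 1 — Angular frequency: ω = 2π·f = 2π·40.4 = 253.8 rad/s.
Step 2 — Component impedances:
  R: Z = R = 82.8 Ω
  L: Z = jωL = j·253.8·0.122 = 0 + j30.97 Ω
Step 3 — Series combination: Z_total = R + L = 82.8 + j30.97 Ω = 88.4∠20.5° Ω.
Step 4 — Power factor: PF = cos(φ) = Re(Z)/|Z| = 82.8/88.402 = 0.9366.
Step 5 — Type: Im(Z) = 30.97 ⇒ lagging (phase φ = 20.5°).

PF = 0.9366 (lagging, φ = 20.5°)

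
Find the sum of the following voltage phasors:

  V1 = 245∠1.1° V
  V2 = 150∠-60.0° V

Step 1 — Convert each phasor to rectangular form:
  V1 = 245·(cos(1.1°) + j·sin(1.1°)) = 245 + j4.703 V
  V2 = 150·(cos(-60.0°) + j·sin(-60.0°)) = 75 - j129.9 V
Step 2 — Sum components: V_total = 320 - j125.2 V.
Step 3 — Convert to polar: |V_total| = 343.6 V, ∠V_total = -21.4°.

V_total = 343.6∠-21.4° V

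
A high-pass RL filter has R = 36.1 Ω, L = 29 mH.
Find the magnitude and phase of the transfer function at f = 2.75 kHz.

Step 1 — Angular frequency: ω = 2π·2750 = 1.728e+04 rad/s.
Step 2 — Transfer function: H(jω) = jωL/(R + jωL).
Step 3 — Numerator jωL = j·501.1; denominator R + jωL = 36.1 + j501.1.
Step 4 — H = 0.9948 + j0.07167.
Step 5 — Magnitude: |H| = 0.9974 (-0.0 dB); phase: φ = 4.1°.

|H| = 0.9974 (-0.0 dB), φ = 4.1°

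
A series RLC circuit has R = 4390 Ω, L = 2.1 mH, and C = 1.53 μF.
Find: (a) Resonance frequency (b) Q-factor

Step 1 — Resonance condition Im(Z)=0 gives ω₀ = 1/√(LC).
Step 2 — ω₀ = 1/√(0.0021·1.53e-06) = 1.764e+04 rad/s.
Step 3 — f₀ = ω₀/(2π) = 2808 Hz.
Step 4 — Series Q: Q = ω₀L/R = 1.764e+04·0.0021/4390 = 0.008439.

(a) f₀ = 2808 Hz  (b) Q = 0.008439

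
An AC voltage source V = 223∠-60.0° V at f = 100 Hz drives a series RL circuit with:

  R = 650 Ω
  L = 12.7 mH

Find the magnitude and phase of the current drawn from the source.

Step 1 — Angular frequency: ω = 2π·f = 2π·100 = 628.3 rad/s.
Step 2 — Component impedances:
  R: Z = R = 650 Ω
  L: Z = jωL = j·628.3·0.0127 = 0 + j7.98 Ω
Step 3 — Series combination: Z_total = R + L = 650 + j7.98 Ω = 650∠0.7° Ω.
Step 4 — Source phasor: V = 223∠-60.0° V = 111.5 - j193.1 V.
Step 5 — Ohm's law: I = V / Z_total = (111.5 - j193.1) / (650 + j7.98) = 0.1679 - j0.2992 A.
Step 6 — Convert to polar: |I| = 0.3431 A, ∠I = -60.7°.

I = 0.3431∠-60.7° A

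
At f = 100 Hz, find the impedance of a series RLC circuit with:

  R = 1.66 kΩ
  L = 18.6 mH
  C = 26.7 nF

Step 1 — Angular frequency: ω = 2π·f = 2π·100 = 628.3 rad/s.
Step 2 — Component impedances:
  R: Z = R = 1660 Ω
  L: Z = jωL = j·628.3·0.0186 = 0 + j11.69 Ω
  C: Z = 1/(jωC) = -j/(ω·C) = 0 - j5.961e+04 Ω
Step 3 — Series combination: Z_total = R + L + C = 1660 - j5.96e+04 Ω = 5.962e+04∠-88.4° Ω.

Z = 1660 - j5.96e+04 Ω = 5.962e+04∠-88.4° Ω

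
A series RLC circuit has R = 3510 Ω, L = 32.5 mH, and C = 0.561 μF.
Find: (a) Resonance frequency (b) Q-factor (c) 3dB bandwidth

Step 1 — Resonance: ω₀ = 1/√(LC) = 1/√(0.0325·5.61e-07) = 7406 rad/s.
Step 2 — f₀ = ω₀/(2π) = 1179 Hz.
Step 3 — Series Q: Q = ω₀L/R = 7406·0.0325/3510 = 0.06857.
Step 4 — Bandwidth: Δω = ω₀/Q = 1.08e+05 rad/s; BW = Δω/(2π) = 1.719e+04 Hz.

(a) f₀ = 1179 Hz  (b) Q = 0.06857  (c) BW = 1.719e+04 Hz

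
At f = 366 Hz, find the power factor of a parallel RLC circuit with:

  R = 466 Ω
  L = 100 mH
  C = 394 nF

Step 1 — Angular frequency: ω = 2π·f = 2π·366 = 2300 rad/s.
Step 2 — Component impedances:
  R: Z = R = 466 Ω
  L: Z = jωL = j·2300·0.1 = 0 + j230 Ω
  C: Z = 1/(jωC) = -j/(ω·C) = 0 - j1104 Ω
Step 3 — Parallel combination: 1/Z_total = 1/R + 1/L + 1/C; Z_total = 130.4 + j209.2 Ω = 246.5∠58.1° Ω.
Step 4 — Power factor: PF = cos(φ) = Re(Z)/|Z| = 130.4/246.5 = 0.529.
Step 5 — Type: Im(Z) = 209.2 ⇒ lagging (phase φ = 58.1°).

PF = 0.529 (lagging, φ = 58.1°)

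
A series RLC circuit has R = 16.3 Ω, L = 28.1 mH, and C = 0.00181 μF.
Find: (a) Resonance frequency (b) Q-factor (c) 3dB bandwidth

Step 1 — Resonance: ω₀ = 1/√(LC) = 1/√(0.0281·1.81e-09) = 1.402e+05 rad/s.
Step 2 — f₀ = ω₀/(2π) = 2.232e+04 Hz.
Step 3 — Series Q: Q = ω₀L/R = 1.402e+05·0.0281/16.3 = 241.7.
Step 4 — Bandwidth: Δω = ω₀/Q = 580.1 rad/s; BW = Δω/(2π) = 92.32 Hz.

(a) f₀ = 2.232e+04 Hz  (b) Q = 241.7  (c) BW = 92.32 Hz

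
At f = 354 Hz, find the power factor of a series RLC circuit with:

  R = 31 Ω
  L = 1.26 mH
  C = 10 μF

Step 1 — Angular frequency: ω = 2π·f = 2π·354 = 2224 rad/s.
Step 2 — Component impedances:
  R: Z = R = 31 Ω
  L: Z = jωL = j·2224·0.00126 = 0 + j2.803 Ω
  C: Z = 1/(jωC) = -j/(ω·C) = 0 - j44.96 Ω
Step 3 — Series combination: Z_total = R + L + C = 31 - j42.16 Ω = 52.33∠-53.7° Ω.
Step 4 — Power factor: PF = cos(φ) = Re(Z)/|Z| = 31/52.33 = 0.5924.
Step 5 — Type: Im(Z) = -42.16 ⇒ leading (phase φ = -53.7°).

PF = 0.5924 (leading, φ = -53.7°)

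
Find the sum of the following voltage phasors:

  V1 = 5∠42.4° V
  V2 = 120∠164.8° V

Step 1 — Convert each phasor to rectangular form:
  V1 = 5·(cos(42.4°) + j·sin(42.4°)) = 3.692 + j3.372 V
  V2 = 120·(cos(164.8°) + j·sin(164.8°)) = -115.8 + j31.46 V
Step 2 — Sum components: V_total = -112.1 + j34.83 V.
Step 3 — Convert to polar: |V_total| = 117.4 V, ∠V_total = 162.7°.

V_total = 117.4∠162.7° V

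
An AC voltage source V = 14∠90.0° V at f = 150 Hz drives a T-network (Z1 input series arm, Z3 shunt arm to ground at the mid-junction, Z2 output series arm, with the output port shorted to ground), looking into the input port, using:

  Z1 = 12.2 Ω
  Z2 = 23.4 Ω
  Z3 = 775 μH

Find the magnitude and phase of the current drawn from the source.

Step 1 — Angular frequency: ω = 2π·f = 2π·150 = 942.5 rad/s.
Step 2 — Component impedances:
  Z1: Z = R = 12.2 Ω
  Z2: Z = R = 23.4 Ω
  Z3: Z = jωL = j·942.5·0.000775 = 0 + j0.7304 Ω
Step 3 — With the output port shorted to ground, the output series arm Z2 runs from the junction to ground; the shunt arm Z3 also runs from the junction to ground. They appear in parallel: Z3 || Z2 = 0.02278 + j0.7297 Ω.
Step 4 — Series with input arm Z1: Z_in = Z1 + (Z3 || Z2) = 12.22 + j0.7297 Ω = 12.24∠3.4° Ω.
Step 5 — Source phasor: V = 14∠90.0° V = 0 + j14 V.
Step 6 — Ohm's law: I = V / Z_total = (0 + j14) / (12.22 + j0.7297) = 0.06814 + j1.141 A.
Step 7 — Convert to polar: |I| = 1.143 A, ∠I = 86.6°.

I = 1.143∠86.6° A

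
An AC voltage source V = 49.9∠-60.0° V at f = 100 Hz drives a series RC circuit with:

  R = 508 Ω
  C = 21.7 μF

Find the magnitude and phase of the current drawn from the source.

Step 1 — Angular frequency: ω = 2π·f = 2π·100 = 628.3 rad/s.
Step 2 — Component impedances:
  R: Z = R = 508 Ω
  C: Z = 1/(jωC) = -j/(ω·C) = 0 - j73.34 Ω
Step 3 — Series combination: Z_total = R + C = 508 - j73.34 Ω = 513.3∠-8.2° Ω.
Step 4 — Source phasor: V = 49.9∠-60.0° V = 24.95 - j43.21 V.
Step 5 — Ohm's law: I = V / Z_total = (24.95 - j43.21) / (508 - j73.34) = 0.06014 - j0.07639 A.
Step 6 — Convert to polar: |I| = 0.09722 A, ∠I = -51.8°.

I = 0.09722∠-51.8° A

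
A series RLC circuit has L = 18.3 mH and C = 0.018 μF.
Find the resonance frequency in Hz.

Step 1 — Resonance condition Im(Z)=0 gives ω₀ = 1/√(LC).
Step 2 — ω₀ = 1/√(0.0183·1.8e-08) = 5.51e+04 rad/s.
Step 3 — f₀ = ω₀/(2π) = 8769 Hz.

f₀ = 8769 Hz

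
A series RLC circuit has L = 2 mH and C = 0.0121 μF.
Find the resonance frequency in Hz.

Step 1 — Resonance condition Im(Z)=0 gives ω₀ = 1/√(LC).
Step 2 — ω₀ = 1/√(0.002·1.21e-08) = 2.033e+05 rad/s.
Step 3 — f₀ = ω₀/(2π) = 3.235e+04 Hz.

f₀ = 3.235e+04 Hz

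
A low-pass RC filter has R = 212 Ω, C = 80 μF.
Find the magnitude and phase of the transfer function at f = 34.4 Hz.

Step 1 — Angular frequency: ω = 2π·34.4 = 216.1 rad/s.
Step 2 — Transfer function: H(jω) = 1/(1 + jωRC).
Step 3 — Denominator: 1 + jωRC = 1 + j·216.1·212·8e-05 = 1 + j3.666.
Step 4 — H = 0.06926 - j0.2539.
Step 5 — Magnitude: |H| = 0.2632 (-11.6 dB); phase: φ = -74.7°.

|H| = 0.2632 (-11.6 dB), φ = -74.7°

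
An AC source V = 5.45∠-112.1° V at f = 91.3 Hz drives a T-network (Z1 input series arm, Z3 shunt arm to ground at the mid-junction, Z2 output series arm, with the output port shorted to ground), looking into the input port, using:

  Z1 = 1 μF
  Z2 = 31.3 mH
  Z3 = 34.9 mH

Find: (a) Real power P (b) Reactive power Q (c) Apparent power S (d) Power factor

Step 1 — Angular frequency: ω = 2π·f = 2π·91.3 = 573.7 rad/s.
Step 2 — Component impedances:
  Z1: Z = 1/(jωC) = -j/(ω·C) = 0 - j1743 Ω
  Z2: Z = jωL = j·573.7·0.0313 = 0 + j17.96 Ω
  Z3: Z = jωL = j·573.7·0.0349 = 0 + j20.02 Ω
Step 3 — With the output port shorted to ground, the output series arm Z2 runs from the junction to ground; the shunt arm Z3 also runs from the junction to ground. They appear in parallel: Z3 || Z2 = 0 + j9.466 Ω.
Step 4 — Series with input arm Z1: Z_in = Z1 + (Z3 || Z2) = 0 - j1734 Ω = 1734∠-90.0° Ω.
Step 5 — Source phasor: V = 5.45∠-112.1° V = -2.05 - j5.05 V.
Step 6 — Current: I = V / Z = 0.002913 - j0.001183 A = 0.003143∠-22.1° A.
Step 7 — Complex power: S = V·I* = 0 - j0.01713 VA.
Step 8 — Real power: P = Re(S) = 0 W.
Step 9 — Reactive power: Q = Im(S) = -0.01713 VAR.
Step 10 — Apparent power: |S| = 0.01713 VA.
Step 11 — Power factor: PF = P/|S| = 0 (leading).

(a) P = 0 W  (b) Q = -0.01713 VAR  (c) S = 0.01713 VA  (d) PF = 0 (leading)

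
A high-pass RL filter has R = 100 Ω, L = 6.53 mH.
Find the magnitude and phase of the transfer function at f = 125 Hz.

Step 1 — Angular frequency: ω = 2π·125 = 785.4 rad/s.
Step 2 — Transfer function: H(jω) = jωL/(R + jωL).
Step 3 — Numerator jωL = j·5.129; denominator R + jωL = 100 + j5.129.
Step 4 — H = 0.002623 + j0.05115.
Step 5 — Magnitude: |H| = 0.05122 (-25.8 dB); phase: φ = 87.1°.

|H| = 0.05122 (-25.8 dB), φ = 87.1°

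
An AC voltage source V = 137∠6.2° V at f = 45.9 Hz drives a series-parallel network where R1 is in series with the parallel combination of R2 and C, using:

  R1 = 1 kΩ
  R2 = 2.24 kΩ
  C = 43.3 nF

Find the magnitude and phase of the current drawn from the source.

Step 1 — Angular frequency: ω = 2π·f = 2π·45.9 = 288.4 rad/s.
Step 2 — Component impedances:
  R1: Z = R = 1000 Ω
  R2: Z = R = 2240 Ω
  C: Z = 1/(jωC) = -j/(ω·C) = 0 - j8.008e+04 Ω
Step 3 — Parallel branch: R2 || C = 1/(1/R2 + 1/C) = 2238 - j62.61 Ω.
Step 4 — Series with R1: Z_total = R1 + (R2 || C) = 3238 - j62.61 Ω = 3239∠-1.1° Ω.
Step 5 — Source phasor: V = 137∠6.2° V = 136.2 + j14.8 V.
Step 6 — Ohm's law: I = V / Z_total = (136.2 + j14.8) / (3238 - j62.61) = 0.04196 + j0.00538 A.
Step 7 — Convert to polar: |I| = 0.0423 A, ∠I = 7.3°.

I = 0.0423∠7.3° A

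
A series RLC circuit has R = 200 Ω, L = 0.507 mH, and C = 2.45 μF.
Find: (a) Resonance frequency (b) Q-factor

Step 1 — Resonance condition Im(Z)=0 gives ω₀ = 1/√(LC).
Step 2 — ω₀ = 1/√(0.000507·2.45e-06) = 2.837e+04 rad/s.
Step 3 — f₀ = ω₀/(2π) = 4516 Hz.
Step 4 — Series Q: Q = ω₀L/R = 2.837e+04·0.000507/200 = 0.07193.

(a) f₀ = 4516 Hz  (b) Q = 0.07193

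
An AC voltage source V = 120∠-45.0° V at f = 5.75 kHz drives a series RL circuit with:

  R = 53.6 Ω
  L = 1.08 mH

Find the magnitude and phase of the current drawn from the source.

Step 1 — Angular frequency: ω = 2π·f = 2π·5750 = 3.613e+04 rad/s.
Step 2 — Component impedances:
  R: Z = R = 53.6 Ω
  L: Z = jωL = j·3.613e+04·0.00108 = 0 + j39.02 Ω
Step 3 — Series combination: Z_total = R + L = 53.6 + j39.02 Ω = 66.3∠36.1° Ω.
Step 4 — Source phasor: V = 120∠-45.0° V = 84.85 - j84.85 V.
Step 5 — Ohm's law: I = V / Z_total = (84.85 - j84.85) / (53.6 + j39.02) = 0.2815 - j1.788 A.
Step 6 — Convert to polar: |I| = 1.81 A, ∠I = -81.1°.

I = 1.81∠-81.1° A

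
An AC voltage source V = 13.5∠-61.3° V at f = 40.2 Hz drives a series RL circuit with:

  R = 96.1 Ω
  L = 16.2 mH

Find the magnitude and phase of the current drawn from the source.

Step 1 — Angular frequency: ω = 2π·f = 2π·40.2 = 252.6 rad/s.
Step 2 — Component impedances:
  R: Z = R = 96.1 Ω
  L: Z = jωL = j·252.6·0.0162 = 0 + j4.092 Ω
Step 3 — Series combination: Z_total = R + L = 96.1 + j4.092 Ω = 96.19∠2.4° Ω.
Step 4 — Source phasor: V = 13.5∠-61.3° V = 6.483 - j11.84 V.
Step 5 — Ohm's law: I = V / Z_total = (6.483 - j11.84) / (96.1 + j4.092) = 0.0621 - j0.1259 A.
Step 6 — Convert to polar: |I| = 0.1404 A, ∠I = -63.7°.

I = 0.1404∠-63.7° A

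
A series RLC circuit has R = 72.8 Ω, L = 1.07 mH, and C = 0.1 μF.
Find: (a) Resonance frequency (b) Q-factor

Step 1 — Resonance condition Im(Z)=0 gives ω₀ = 1/√(LC).
Step 2 — ω₀ = 1/√(0.00107·1e-07) = 9.667e+04 rad/s.
Step 3 — f₀ = ω₀/(2π) = 1.539e+04 Hz.
Step 4 — Series Q: Q = ω₀L/R = 9.667e+04·0.00107/72.8 = 1.421.

(a) f₀ = 1.539e+04 Hz  (b) Q = 1.421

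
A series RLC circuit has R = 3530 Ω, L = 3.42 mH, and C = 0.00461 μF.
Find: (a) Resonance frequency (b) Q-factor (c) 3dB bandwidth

Step 1 — Resonance condition Im(Z)=0 gives ω₀ = 1/√(LC).
Step 2 — ω₀ = 1/√(0.00342·4.61e-09) = 2.518e+05 rad/s.
Step 3 — f₀ = ω₀/(2π) = 4.008e+04 Hz.
Step 4 — Series Q: Q = ω₀L/R = 2.518e+05·0.00342/3530 = 0.244.
Step 5 — 3dB bandwidth: Δω = ω₀/Q = 1.032e+06 rad/s; BW = Δω/(2π) = 1.643e+05 Hz.

(a) f₀ = 4.008e+04 Hz  (b) Q = 0.244  (c) BW = 1.643e+05 Hz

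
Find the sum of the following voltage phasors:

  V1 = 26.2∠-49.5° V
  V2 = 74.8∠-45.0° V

Step 1 — Convert each phasor to rectangular form:
  V1 = 26.2·(cos(-49.5°) + j·sin(-49.5°)) = 17.02 - j19.92 V
  V2 = 74.8·(cos(-45.0°) + j·sin(-45.0°)) = 52.89 - j52.89 V
Step 2 — Sum components: V_total = 69.91 - j72.81 V.
Step 3 — Convert to polar: |V_total| = 100.9 V, ∠V_total = -46.2°.

V_total = 100.9∠-46.2° V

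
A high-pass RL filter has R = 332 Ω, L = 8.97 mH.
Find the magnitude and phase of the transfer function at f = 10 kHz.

Step 1 — Angular frequency: ω = 2π·1e+04 = 6.283e+04 rad/s.
Step 2 — Transfer function: H(jω) = jωL/(R + jωL).
Step 3 — Numerator jωL = j·563.6; denominator R + jωL = 332 + j563.6.
Step 4 — H = 0.7424 + j0.4373.
Step 5 — Magnitude: |H| = 0.8616 (-1.3 dB); phase: φ = 30.5°.

|H| = 0.8616 (-1.3 dB), φ = 30.5°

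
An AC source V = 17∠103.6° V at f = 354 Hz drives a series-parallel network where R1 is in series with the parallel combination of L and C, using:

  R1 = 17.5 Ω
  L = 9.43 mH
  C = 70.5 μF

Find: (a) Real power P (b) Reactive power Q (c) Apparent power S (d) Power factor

Step 1 — Angular frequency: ω = 2π·f = 2π·354 = 2224 rad/s.
Step 2 — Component impedances:
  R1: Z = R = 17.5 Ω
  L: Z = jωL = j·2224·0.00943 = 0 + j20.97 Ω
  C: Z = 1/(jωC) = -j/(ω·C) = 0 - j6.377 Ω
Step 3 — Parallel branch: L || C = 1/(1/L + 1/C) = 0 - j9.163 Ω.
Step 4 — Series with R1: Z_total = R1 + (L || C) = 17.5 - j9.163 Ω = 19.75∠-27.6° Ω.
Step 5 — Source phasor: V = 17∠103.6° V = -3.997 + j16.52 V.
Step 6 — Current: I = V / Z = -0.5673 + j0.6472 A = 0.8606∠131.2° A.
Step 7 — Complex power: S = V·I* = 12.96 - j6.786 VA.
Step 8 — Real power: P = Re(S) = 12.96 W.
Step 9 — Reactive power: Q = Im(S) = -6.786 VAR.
Step 10 — Apparent power: |S| = 14.63 VA.
Step 11 — Power factor: PF = P/|S| = 0.8859 (leading).

(a) P = 12.96 W  (b) Q = -6.786 VAR  (c) S = 14.63 VA  (d) PF = 0.8859 (leading)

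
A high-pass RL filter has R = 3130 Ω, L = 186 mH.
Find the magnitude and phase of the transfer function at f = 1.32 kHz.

Step 1 — Angular frequency: ω = 2π·1320 = 8294 rad/s.
Step 2 — Transfer function: H(jω) = jωL/(R + jωL).
Step 3 — Numerator jωL = j·1543; denominator R + jωL = 3130 + j1543.
Step 4 — H = 0.1954 + j0.3965.
Step 5 — Magnitude: |H| = 0.4421 (-7.1 dB); phase: φ = 63.8°.

|H| = 0.4421 (-7.1 dB), φ = 63.8°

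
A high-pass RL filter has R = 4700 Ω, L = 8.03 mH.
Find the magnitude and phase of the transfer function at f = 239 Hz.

Step 1 — Angular frequency: ω = 2π·239 = 1502 rad/s.
Step 2 — Transfer function: H(jω) = jωL/(R + jωL).
Step 3 — Numerator jωL = j·12.06; denominator R + jωL = 4700 + j12.06.
Step 4 — H = 6.582e-06 + j0.002566.
Step 5 — Magnitude: |H| = 0.002566 (-51.8 dB); phase: φ = 89.9°.

|H| = 0.002566 (-51.8 dB), φ = 89.9°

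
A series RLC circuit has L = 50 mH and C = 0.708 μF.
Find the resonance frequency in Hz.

Step 1 — Resonance condition Im(Z)=0 gives ω₀ = 1/√(LC).
Step 2 — ω₀ = 1/√(0.05·7.08e-07) = 5315 rad/s.
Step 3 — f₀ = ω₀/(2π) = 845.9 Hz.

f₀ = 845.9 Hz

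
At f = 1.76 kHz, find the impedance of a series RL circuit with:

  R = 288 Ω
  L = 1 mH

Step 1 — Angular frequency: ω = 2π·f = 2π·1760 = 1.106e+04 rad/s.
Step 2 — Component impedances:
  R: Z = R = 288 Ω
  L: Z = jωL = j·1.106e+04·0.001 = 0 + j11.06 Ω
Step 3 — Series combination: Z_total = R + L = 288 + j11.06 Ω = 288.2∠2.2° Ω.

Z = 288 + j11.06 Ω = 288.2∠2.2° Ω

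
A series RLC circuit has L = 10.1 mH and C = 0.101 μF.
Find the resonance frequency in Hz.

Step 1 — Resonance condition Im(Z)=0 gives ω₀ = 1/√(LC).
Step 2 — ω₀ = 1/√(0.0101·1.01e-07) = 3.131e+04 rad/s.
Step 3 — f₀ = ω₀/(2π) = 4983 Hz.

f₀ = 4983 Hz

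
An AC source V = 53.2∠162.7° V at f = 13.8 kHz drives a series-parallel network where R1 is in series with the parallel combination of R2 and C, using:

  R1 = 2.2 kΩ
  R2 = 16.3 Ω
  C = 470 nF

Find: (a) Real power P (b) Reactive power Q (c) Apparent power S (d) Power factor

Step 1 — Angular frequency: ω = 2π·f = 2π·1.38e+04 = 8.671e+04 rad/s.
Step 2 — Component impedances:
  R1: Z = R = 2200 Ω
  R2: Z = R = 16.3 Ω
  C: Z = 1/(jωC) = -j/(ω·C) = 0 - j24.54 Ω
Step 3 — Parallel branch: R2 || C = 1/(1/R2 + 1/C) = 11.31 - j7.513 Ω.
Step 4 — Series with R1: Z_total = R1 + (R2 || C) = 2211 - j7.513 Ω = 2211∠-0.2° Ω.
Step 5 — Source phasor: V = 53.2∠162.7° V = -50.79 + j15.82 V.
Step 6 — Current: I = V / Z = -0.02299 + j0.007076 A = 0.02406∠162.9° A.
Step 7 — Complex power: S = V·I* = 1.28 - j0.004348 VA.
Step 8 — Real power: P = Re(S) = 1.28 W.
Step 9 — Reactive power: Q = Im(S) = -0.004348 VAR.
Step 10 — Apparent power: |S| = 1.28 VA.
Step 11 — Power factor: PF = P/|S| = 1 (leading).

(a) P = 1.28 W  (b) Q = -0.004348 VAR  (c) S = 1.28 VA  (d) PF = 1 (leading)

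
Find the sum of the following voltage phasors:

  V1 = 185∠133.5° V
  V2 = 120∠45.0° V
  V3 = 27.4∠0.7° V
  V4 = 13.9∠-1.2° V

Step 1 — Convert each phasor to rectangular form:
  V1 = 185·(cos(133.5°) + j·sin(133.5°)) = -127.3 + j134.2 V
  V2 = 120·(cos(45.0°) + j·sin(45.0°)) = 84.85 + j84.85 V
  V3 = 27.4·(cos(0.7°) + j·sin(0.7°)) = 27.4 + j0.3347 V
  V4 = 13.9·(cos(-1.2°) + j·sin(-1.2°)) = 13.9 - j0.2911 V
Step 2 — Sum components: V_total = -1.198 + j219.1 V.
Step 3 — Convert to polar: |V_total| = 219.1 V, ∠V_total = 90.3°.

V_total = 219.1∠90.3° V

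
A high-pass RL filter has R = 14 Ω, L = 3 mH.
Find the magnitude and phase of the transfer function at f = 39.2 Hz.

Step 1 — Angular frequency: ω = 2π·39.2 = 246.3 rad/s.
Step 2 — Transfer function: H(jω) = jωL/(R + jωL).
Step 3 — Numerator jωL = j·0.7389; denominator R + jωL = 14 + j0.7389.
Step 4 — H = 0.002778 + j0.05263.
Step 5 — Magnitude: |H| = 0.05271 (-25.6 dB); phase: φ = 87.0°.

|H| = 0.05271 (-25.6 dB), φ = 87.0°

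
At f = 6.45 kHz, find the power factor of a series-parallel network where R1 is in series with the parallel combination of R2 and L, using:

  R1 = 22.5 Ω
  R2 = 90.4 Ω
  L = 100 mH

Step 1 — Angular frequency: ω = 2π·f = 2π·6450 = 4.053e+04 rad/s.
Step 2 — Component impedances:
  R1: Z = R = 22.5 Ω
  R2: Z = R = 90.4 Ω
  L: Z = jωL = j·4.053e+04·0.1 = 0 + j4053 Ω
Step 3 — Parallel branch: R2 || L = 1/(1/R2 + 1/L) = 90.36 + j2.015 Ω.
Step 4 — Series with R1: Z_total = R1 + (R2 || L) = 112.9 + j2.015 Ω = 112.9∠1.0° Ω.
Step 5 — Power factor: PF = cos(φ) = Re(Z)/|Z| = 112.855/112.873 = 0.9998.
Step 6 — Type: Im(Z) = 2.015 ⇒ lagging (phase φ = 1.0°).

PF = 0.9998 (lagging, φ = 1.0°)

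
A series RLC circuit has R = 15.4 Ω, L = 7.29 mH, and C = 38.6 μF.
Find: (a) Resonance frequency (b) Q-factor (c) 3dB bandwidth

Step 1 — Resonance: ω₀ = 1/√(LC) = 1/√(0.00729·3.86e-05) = 1885 rad/s.
Step 2 — f₀ = ω₀/(2π) = 300 Hz.
Step 3 — Series Q: Q = ω₀L/R = 1885·0.00729/15.4 = 0.8924.
Step 4 — Bandwidth: Δω = ω₀/Q = 2112 rad/s; BW = Δω/(2π) = 336.2 Hz.

(a) f₀ = 300 Hz  (b) Q = 0.8924  (c) BW = 336.2 Hz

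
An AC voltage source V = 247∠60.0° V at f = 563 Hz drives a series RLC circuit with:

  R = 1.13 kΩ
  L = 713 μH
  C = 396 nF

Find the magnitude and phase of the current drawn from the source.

Step 1 — Angular frequency: ω = 2π·f = 2π·563 = 3537 rad/s.
Step 2 — Component impedances:
  R: Z = R = 1130 Ω
  L: Z = jωL = j·3537·0.000713 = 0 + j2.522 Ω
  C: Z = 1/(jωC) = -j/(ω·C) = 0 - j713.9 Ω
Step 3 — Series combination: Z_total = R + L + C = 1130 - j711.3 Ω = 1335∠-32.2° Ω.
Step 4 — Source phasor: V = 247∠60.0° V = 123.5 + j213.9 V.
Step 5 — Ohm's law: I = V / Z_total = (123.5 + j213.9) / (1130 - j711.3) = -0.007071 + j0.1848 A.
Step 6 — Convert to polar: |I| = 0.185 A, ∠I = 92.2°.

I = 0.185∠92.2° A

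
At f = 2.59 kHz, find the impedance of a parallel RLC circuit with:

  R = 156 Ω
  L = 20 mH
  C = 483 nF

Step 1 — Angular frequency: ω = 2π·f = 2π·2590 = 1.627e+04 rad/s.
Step 2 — Component impedances:
  R: Z = R = 156 Ω
  L: Z = jωL = j·1.627e+04·0.02 = 0 + j325.5 Ω
  C: Z = 1/(jωC) = -j/(ω·C) = 0 - j127.2 Ω
Step 3 — Parallel combination: 1/Z_total = 1/R + 1/L + 1/C; Z_total = 100.1 - j74.79 Ω = 125∠-36.8° Ω.

Z = 100.1 - j74.79 Ω = 125∠-36.8° Ω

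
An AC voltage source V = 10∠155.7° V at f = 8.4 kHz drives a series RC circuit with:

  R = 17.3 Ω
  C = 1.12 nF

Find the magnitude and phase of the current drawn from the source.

Step 1 — Angular frequency: ω = 2π·f = 2π·8400 = 5.278e+04 rad/s.
Step 2 — Component impedances:
  R: Z = R = 17.3 Ω
  C: Z = 1/(jωC) = -j/(ω·C) = 0 - j1.692e+04 Ω
Step 3 — Series combination: Z_total = R + C = 17.3 - j1.692e+04 Ω = 1.692e+04∠-89.9° Ω.
Step 4 — Source phasor: V = 10∠155.7° V = -9.114 + j4.115 V.
Step 5 — Ohm's law: I = V / Z_total = (-9.114 + j4.115) / (17.3 - j1.692e+04) = -0.0002438 - j0.0005385 A.
Step 6 — Convert to polar: |I| = 0.0005911 A, ∠I = -114.4°.

I = 0.0005911∠-114.4° A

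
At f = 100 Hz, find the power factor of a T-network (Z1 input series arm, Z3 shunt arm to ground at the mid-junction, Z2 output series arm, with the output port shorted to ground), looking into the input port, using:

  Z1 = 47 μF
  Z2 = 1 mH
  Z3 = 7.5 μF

Step 1 — Angular frequency: ω = 2π·f = 2π·100 = 628.3 rad/s.
Step 2 — Component impedances:
  Z1: Z = 1/(jωC) = -j/(ω·C) = 0 - j33.86 Ω
  Z2: Z = jωL = j·628.3·0.001 = 0 + j0.6283 Ω
  Z3: Z = 1/(jωC) = -j/(ω·C) = 0 - j212.2 Ω
Step 3 — With the output port shorted to ground, the output series arm Z2 runs from the junction to ground; the shunt arm Z3 also runs from the junction to ground. They appear in parallel: Z3 || Z2 = 0 + j0.6302 Ω.
Step 4 — Series with input arm Z1: Z_in = Z1 + (Z3 || Z2) = 0 - j33.23 Ω = 33.23∠-90.0° Ω.
Step 5 — Power factor: PF = cos(φ) = Re(Z)/|Z| = 0/33.23 = 0.
Step 6 — Type: Im(Z) = -33.23 ⇒ leading (phase φ = -90.0°).

PF = 0 (leading, φ = -90.0°)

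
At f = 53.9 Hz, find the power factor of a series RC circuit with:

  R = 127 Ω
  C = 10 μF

Step 1 — Angular frequency: ω = 2π·f = 2π·53.9 = 338.7 rad/s.
Step 2 — Component impedances:
  R: Z = R = 127 Ω
  C: Z = 1/(jωC) = -j/(ω·C) = 0 - j295.3 Ω
Step 3 — Series combination: Z_total = R + C = 127 - j295.3 Ω = 321.4∠-66.7° Ω.
Step 4 — Power factor: PF = cos(φ) = Re(Z)/|Z| = 127/321.4 = 0.3951.
Step 5 — Type: Im(Z) = -295.3 ⇒ leading (phase φ = -66.7°).

PF = 0.3951 (leading, φ = -66.7°)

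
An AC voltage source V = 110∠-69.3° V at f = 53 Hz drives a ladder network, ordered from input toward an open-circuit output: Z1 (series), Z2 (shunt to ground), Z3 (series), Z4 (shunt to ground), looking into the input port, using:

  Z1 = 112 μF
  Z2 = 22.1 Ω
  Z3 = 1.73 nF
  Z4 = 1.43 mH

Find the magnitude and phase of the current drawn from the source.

Step 1 — Angular frequency: ω = 2π·f = 2π·53 = 333 rad/s.
Step 2 — Component impedances:
  Z1: Z = 1/(jωC) = -j/(ω·C) = 0 - j26.81 Ω
  Z2: Z = R = 22.1 Ω
  Z3: Z = 1/(jωC) = -j/(ω·C) = 0 - j1.736e+06 Ω
  Z4: Z = jωL = j·333·0.00143 = 0 + j0.4762 Ω
Step 3 — Ladder network (open output): work backward from the far end, alternating series and parallel combinations. Z_in = 22.1 - j26.81 Ω = 34.75∠-50.5° Ω.
Step 4 — Source phasor: V = 110∠-69.3° V = 38.88 - j102.9 V.
Step 5 — Ohm's law: I = V / Z_total = (38.88 - j102.9) / (22.1 - j26.81) = 2.997 - j1.02 A.
Step 6 — Convert to polar: |I| = 3.166 A, ∠I = -18.8°.

I = 3.166∠-18.8° A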